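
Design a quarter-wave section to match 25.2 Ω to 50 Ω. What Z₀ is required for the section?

Z_qwt = √(Z_0·R_L) = √(50 × 25.2) = √1260

Z_qwt ≈ 35.5 Ω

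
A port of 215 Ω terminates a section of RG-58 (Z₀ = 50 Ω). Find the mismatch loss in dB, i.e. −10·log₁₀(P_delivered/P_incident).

Γ = (215 − 50)/(215 + 50) = 0.623
|Γ|² = 0.388, so P_del/P_inc = 1 − |Γ|² = 0.612
ML = −10·log₁₀(1 − |Γ|²)

mismatch loss ≈ 2.13 dB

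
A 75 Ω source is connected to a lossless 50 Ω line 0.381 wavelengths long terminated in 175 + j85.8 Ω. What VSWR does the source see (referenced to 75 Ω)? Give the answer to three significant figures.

VSWR ≈ 5.1

βl = 2π × 0.381 = 137°
tan(βl) = -0.927
Z_in = Z_0·(Z_L + jZ_0·tanβl)/(Z_0 + jZ_L·tanβl) = 18.9 + j38.9 Ω
Γ_s = (Z_in − Z_s)/(Z_in + Z_s) = (-56.1 + j38.9)/(93.9 + j38.9), |Γ_s| = 0.672
VSWR = (1 + |Γ_s|)/(1 − |Γ_s|)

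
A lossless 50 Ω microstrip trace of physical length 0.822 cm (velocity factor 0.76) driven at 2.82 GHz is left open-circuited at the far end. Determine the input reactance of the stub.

λ = v/f = 0.76·c / 2.82 GHz = 0.0809 m
βl = 2π·l/λ = 2π × 0.102 = 36.6°
tan(βl) = 0.743
For an open-circuited stub, Z_in = −jZ_0·cot(βl) = −jZ_0/tan(βl)

X_in ≈ -67.3 Ω (capacitive)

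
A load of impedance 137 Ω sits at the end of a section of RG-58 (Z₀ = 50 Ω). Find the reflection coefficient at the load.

Γ = 0.465

Γ = (Z_L − Z_0)/(Z_L + Z_0) = (137 − 50)/(137 + 50) = 87/187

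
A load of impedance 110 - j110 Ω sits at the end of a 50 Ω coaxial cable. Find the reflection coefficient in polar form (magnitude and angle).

Γ = (Z_L − Z_0)/(Z_L + Z_0) = (60 − j110)/(160 − j110)
|Γ| = 125/194 = 0.645

Γ ≈ 0.645 ∠ -26.9°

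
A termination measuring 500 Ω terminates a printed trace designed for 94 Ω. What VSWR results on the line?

VSWR ≈ 5.32

Γ = (500 − 94)/(500 + 94) = 0.684
VSWR = (1 + 0.684)/(1 − 0.684)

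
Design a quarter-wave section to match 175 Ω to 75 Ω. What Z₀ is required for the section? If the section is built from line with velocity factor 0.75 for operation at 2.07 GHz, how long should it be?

Z_qwt = √(Z_0·R_L) = √(75 × 175) = √13120
λ = 0.75·c/f = 0.109 m, so l = λ/4 = 0.0272 m

Z_qwt ≈ 115 Ω; length ≈ 2.72 cm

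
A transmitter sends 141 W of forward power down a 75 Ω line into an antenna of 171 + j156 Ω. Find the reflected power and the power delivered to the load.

P_reflected ≈ 55.8 W; P_delivered ≈ 85.2 W

|Γ| = |(96 + j156)/(246 + j156)| = 0.629
|Γ|² = 0.395
P_refl = |Γ|²·P_inc = 55.8 W, P_del = (1 − |Γ|²)·P_inc = 85.2 W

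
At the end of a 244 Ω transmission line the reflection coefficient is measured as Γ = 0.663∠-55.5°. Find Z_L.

Z_L ≈ 199 − j387 Ω

Z_L = Z_0·(1 + Γ)/(1 − Γ) = 244·(1.38 − j0.546)/(0.624 + j0.546)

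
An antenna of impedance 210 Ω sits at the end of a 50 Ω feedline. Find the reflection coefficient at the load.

Γ = (Z_L − Z_0)/(Z_L + Z_0) = (210 − 50)/(210 + 50) = 160/260

Γ = 0.615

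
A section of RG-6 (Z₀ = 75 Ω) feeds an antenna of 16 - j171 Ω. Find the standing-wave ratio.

VSWR ≈ 29.2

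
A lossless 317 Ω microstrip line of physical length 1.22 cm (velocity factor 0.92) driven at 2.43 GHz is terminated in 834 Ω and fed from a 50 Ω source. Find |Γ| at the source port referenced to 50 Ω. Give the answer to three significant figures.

λ = v/f = 0.92·c / 2.43 GHz = 0.114 m
βl = 2π·l/λ = 2π × 0.107 = 38.7°
tan(βl) = 0.8
Z_in = Z_0·(Z_L + jZ_0·tanβl)/(Z_0 + jZ_L·tanβl) = 252 − j277 Ω
Γ_s = (Z_in − Z_s)/(Z_in + Z_s) = (202 − j277)/(302 − j277), |Γ_s| = 0.836

|Γ| ≈ 0.836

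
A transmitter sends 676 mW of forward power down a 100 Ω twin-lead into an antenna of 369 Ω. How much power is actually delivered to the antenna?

Γ = (369 − 100)/(369 + 100) = 0.574
|Γ|² = 0.329
P_refl = |Γ|²·P_inc = 222 mW, P_del = (1 − |Γ|²)·P_inc = 454 mW

P_delivered ≈ 454 mW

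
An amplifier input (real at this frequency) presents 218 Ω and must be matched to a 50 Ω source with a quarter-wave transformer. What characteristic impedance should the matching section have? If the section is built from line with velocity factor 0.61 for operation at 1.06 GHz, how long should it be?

Z_qwt ≈ 104 Ω; length ≈ 4.32 cm

Z_qwt = √(Z_0·R_L) = √(50 × 218) = √10900
λ = 0.61·c/f = 0.173 m, so l = λ/4 = 0.0432 m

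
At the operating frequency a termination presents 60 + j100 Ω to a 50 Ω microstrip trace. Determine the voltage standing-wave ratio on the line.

Γ = (Z_L − Z_0)/(Z_L + Z_0) = (10 + j100)/(110 + j100)
|Γ| = 100/149 = 0.676
VSWR = (1 + |Γ|)/(1 − |Γ|) = 1.68/0.324

VSWR ≈ 5.17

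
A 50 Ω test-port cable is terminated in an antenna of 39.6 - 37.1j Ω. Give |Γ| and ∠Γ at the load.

Γ = (Z_L − Z_0)/(Z_L + Z_0) = (-10.4 − j37.1)/(89.6 − j37.1)
|Γ| = 38.5/97 = 0.397

Γ ≈ 0.397 ∠ -83.2°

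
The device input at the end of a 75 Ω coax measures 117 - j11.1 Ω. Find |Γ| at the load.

|Γ| ≈ 0.226

Γ = (Z_L − Z_0)/(Z_L + Z_0) = (42 − j11.1)/(192 − j11.1)
|Γ| = 43.4/192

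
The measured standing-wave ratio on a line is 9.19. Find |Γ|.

|Γ| ≈ 0.804

|Γ| = (S − 1)/(S + 1) = (9.19 − 1)/(9.19 + 1) = 8.19/10.2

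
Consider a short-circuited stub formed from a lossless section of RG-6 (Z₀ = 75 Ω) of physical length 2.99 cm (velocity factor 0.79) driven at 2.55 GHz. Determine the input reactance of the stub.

X_in ≈ -155 Ω (capacitive)

λ = v/f = 0.79·c / 2.55 GHz = 0.0929 m
βl = 2π·l/λ = 2π × 0.322 = 116°
tan(βl) = -2.07
For a short-circuited stub, Z_in = jZ_0·tan(βl)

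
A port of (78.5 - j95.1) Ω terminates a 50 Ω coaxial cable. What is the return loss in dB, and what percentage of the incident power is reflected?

Γ = (28.5 − j95.1)/(128.5 − j95.1), |Γ| = 0.621
RL = −20·log₁₀(0.621) = 4.14 dB
P_refl/P_inc = |Γ|² = 0.386

RL ≈ 4.14 dB; 38.6% of incident power reflected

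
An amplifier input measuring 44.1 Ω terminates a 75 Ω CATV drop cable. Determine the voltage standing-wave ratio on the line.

Γ = (44.1 − 75)/(44.1 + 75) = -0.259
VSWR = (1 + 0.259)/(1 − 0.259)

VSWR ≈ 1.7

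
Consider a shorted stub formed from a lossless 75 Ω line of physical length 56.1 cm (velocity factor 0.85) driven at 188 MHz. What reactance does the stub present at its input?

λ = v/f = 0.85·c / 188 MHz = 1.36 m
βl = 2π·l/λ = 2π × 0.414 = 149°
tan(βl) = -0.603
For a shorted stub, Z_in = jZ_0·tan(βl)

X_in ≈ -45.3 Ω (capacitive)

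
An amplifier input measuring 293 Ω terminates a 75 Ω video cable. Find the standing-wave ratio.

Γ = (293 − 75)/(293 + 75) = 0.592
VSWR = (1 + 0.592)/(1 − 0.592)

VSWR ≈ 3.91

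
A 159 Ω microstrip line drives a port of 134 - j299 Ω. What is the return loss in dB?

RL ≈ 2.89 dB

Γ = (-25 − j299)/(293 − j299), |Γ| = 0.717
RL = −20·log₁₀|Γ| = −20·log₁₀(0.717)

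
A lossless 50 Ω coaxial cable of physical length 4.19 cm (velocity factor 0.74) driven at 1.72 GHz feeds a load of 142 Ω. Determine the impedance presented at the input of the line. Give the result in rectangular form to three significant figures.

Z_in ≈ 21.4 + j21.5 Ω

λ = v/f = 0.74·c / 1.72 GHz = 0.129 m
βl = 2π·l/λ = 2π × 0.325 = 117°
tan(βl) = tan(117°) = -1.97
Z_in = Z_0·(Z_L + jZ_0·tanβl)/(Z_0 + jZ_L·tanβl)
     = 50·(142 − j98.7)/(50 − j280)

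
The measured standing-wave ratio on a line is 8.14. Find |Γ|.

|Γ| = (S − 1)/(S + 1) = (8.14 − 1)/(8.14 + 1) = 7.14/9.14

|Γ| ≈ 0.781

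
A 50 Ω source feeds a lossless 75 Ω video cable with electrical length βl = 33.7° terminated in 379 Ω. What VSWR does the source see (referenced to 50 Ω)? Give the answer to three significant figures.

tan(βl) = 0.667
Z_in = Z_0·(Z_L + jZ_0·tanβl)/(Z_0 + jZ_L·tanβl) = 44.3 − j99.3 Ω
Γ_s = (Z_in − Z_s)/(Z_in + Z_s) = (-5.69 − j99.3)/(94.3 − j99.3), |Γ_s| = 0.726
VSWR = (1 + |Γ_s|)/(1 − |Γ_s|)

VSWR ≈ 6.31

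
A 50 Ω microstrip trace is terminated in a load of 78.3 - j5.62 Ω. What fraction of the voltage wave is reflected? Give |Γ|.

Γ = (Z_L − Z_0)/(Z_L + Z_0) = (28.3 − j5.62)/(128.3 − j5.62)
|Γ| = 28.9/128

|Γ| ≈ 0.225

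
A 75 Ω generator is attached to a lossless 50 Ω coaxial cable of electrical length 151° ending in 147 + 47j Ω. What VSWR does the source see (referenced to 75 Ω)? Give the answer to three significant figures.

VSWR ≈ 3.15

tan(βl) = -0.554
Z_in = Z_0·(Z_L + jZ_0·tanβl)/(Z_0 + jZ_L·tanβl) = 38.7 + j54.1 Ω
Γ_s = (Z_in − Z_s)/(Z_in + Z_s) = (-36.3 + j54.1)/(114 + j54.1), |Γ_s| = 0.518
VSWR = (1 + |Γ_s|)/(1 − |Γ_s|)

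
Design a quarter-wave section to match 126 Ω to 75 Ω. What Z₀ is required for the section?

Z_qwt = √(Z_0·R_L) = √(75 × 126) = √9450

Z_qwt ≈ 97.2 Ω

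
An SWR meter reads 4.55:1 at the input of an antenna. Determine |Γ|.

|Γ| ≈ 0.64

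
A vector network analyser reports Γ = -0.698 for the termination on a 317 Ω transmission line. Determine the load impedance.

Z_L ≈ 56.4 Ω

Z_L = Z_0·(1 + Γ)/(1 − Γ) = 317·(0.302)/(1.7)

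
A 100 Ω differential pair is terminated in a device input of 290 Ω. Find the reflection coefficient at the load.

Γ = 0.487

Γ = (Z_L − Z_0)/(Z_L + Z_0) = (290 − 100)/(290 + 100) = 190/390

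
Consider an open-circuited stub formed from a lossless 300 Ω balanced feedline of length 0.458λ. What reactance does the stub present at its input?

βl = 2π × 0.458 = 165°
tan(βl) = -0.27
For an open-circuited stub, Z_in = −jZ_0·cot(βl) = −jZ_0/tan(βl)

X_in ≈ 1110 Ω (inductive)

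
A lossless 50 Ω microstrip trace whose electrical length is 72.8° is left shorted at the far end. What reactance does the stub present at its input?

X_in ≈ 162 Ω (inductive)

tan(βl) = 3.23
For a shorted stub, Z_in = jZ_0·tan(βl)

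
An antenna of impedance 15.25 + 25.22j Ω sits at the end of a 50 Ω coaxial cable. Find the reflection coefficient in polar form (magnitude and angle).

Γ ≈ 0.614 ∠ 123°

Γ = (Z_L − Z_0)/(Z_L + Z_0) = (-34.75 + j25.22)/(65.25 + j25.22)
|Γ| = 42.9/70 = 0.614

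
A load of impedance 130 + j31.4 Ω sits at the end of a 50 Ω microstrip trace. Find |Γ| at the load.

|Γ| ≈ 0.47

Γ = (Z_L − Z_0)/(Z_L + Z_0) = (80 + j31.4)/(180 + j31.4)
|Γ| = 85.9/183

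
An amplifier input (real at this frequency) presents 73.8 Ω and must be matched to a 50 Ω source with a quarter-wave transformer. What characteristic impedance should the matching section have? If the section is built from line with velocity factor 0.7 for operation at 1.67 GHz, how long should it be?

Z_qwt ≈ 60.7 Ω; length ≈ 3.14 cm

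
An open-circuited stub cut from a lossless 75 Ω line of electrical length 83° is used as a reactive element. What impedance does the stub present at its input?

Z_in ≈ −j9.21 Ω

tan(βl) = 8.14
For an open-circuited stub, Z_in = −jZ_0·cot(βl) = −jZ_0/tan(βl)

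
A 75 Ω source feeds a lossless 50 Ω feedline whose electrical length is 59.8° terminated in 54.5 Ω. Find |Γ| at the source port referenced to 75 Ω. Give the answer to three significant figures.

|Γ| ≈ 0.223

tan(βl) = 1.72
Z_in = Z_0·(Z_L + jZ_0·tanβl)/(Z_0 + jZ_L·tanβl) = 47.8 − j3.59 Ω
Γ_s = (Z_in − Z_s)/(Z_in + Z_s) = (-27.2 − j3.59)/(123 − j3.59), |Γ_s| = 0.223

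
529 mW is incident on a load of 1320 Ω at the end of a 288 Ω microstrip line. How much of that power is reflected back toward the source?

P_reflected ≈ 218 mW

Γ = (1320 − 288)/(1320 + 288) = 0.642
|Γ|² = 0.412
P_refl = |Γ|²·P_inc = 218 mW, P_del = (1 − |Γ|²)·P_inc = 311 mW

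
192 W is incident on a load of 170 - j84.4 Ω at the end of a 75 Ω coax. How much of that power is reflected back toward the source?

|Γ| = |(95 − j84.4)/(245 − j84.4)| = 0.49
|Γ|² = 0.24
P_refl = |Γ|²·P_inc = 46.2 W, P_del = (1 − |Γ|²)·P_inc = 146 W

P_reflected ≈ 46.2 W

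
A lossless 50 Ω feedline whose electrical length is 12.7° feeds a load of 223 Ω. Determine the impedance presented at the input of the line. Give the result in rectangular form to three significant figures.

tan(βl) = tan(12.7°) = 0.225
Z_in = Z_0·(Z_L + jZ_0·tanβl)/(Z_0 + jZ_L·tanβl)
     = 50·(223 + j11.3)/(50 + j50.3)

Z_in ≈ 117 − j106 Ω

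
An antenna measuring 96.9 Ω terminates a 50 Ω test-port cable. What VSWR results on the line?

Γ = (96.9 − 50)/(96.9 + 50) = 0.319
VSWR = (1 + 0.319)/(1 − 0.319)

VSWR ≈ 1.94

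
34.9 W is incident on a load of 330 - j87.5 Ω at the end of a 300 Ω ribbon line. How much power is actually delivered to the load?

P_delivered ≈ 34.2 W

|Γ| = |(30 − j87.5)/(630 − j87.5)| = 0.145
|Γ|² = 0.0211
P_refl = |Γ|²·P_inc = 0.738 W, P_del = (1 − |Γ|²)·P_inc = 34.2 W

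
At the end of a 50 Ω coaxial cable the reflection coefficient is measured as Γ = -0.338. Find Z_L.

Z_L ≈ 24.7 Ω

Z_L = Z_0·(1 + Γ)/(1 − Γ) = 50·(0.662)/(1.34)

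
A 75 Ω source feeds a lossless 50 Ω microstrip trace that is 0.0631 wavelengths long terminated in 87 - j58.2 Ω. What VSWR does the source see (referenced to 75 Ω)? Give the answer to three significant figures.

VSWR ≈ 2.83

βl = 2π × 0.0631 = 22.7°
tan(βl) = 0.419
Z_in = Z_0·(Z_L + jZ_0·tanβl)/(Z_0 + jZ_L·tanβl) = 37.3 − j43.3 Ω
Γ_s = (Z_in − Z_s)/(Z_in + Z_s) = (-37.7 − j43.3)/(112 − j43.3), |Γ_s| = 0.477
VSWR = (1 + |Γ_s|)/(1 − |Γ_s|)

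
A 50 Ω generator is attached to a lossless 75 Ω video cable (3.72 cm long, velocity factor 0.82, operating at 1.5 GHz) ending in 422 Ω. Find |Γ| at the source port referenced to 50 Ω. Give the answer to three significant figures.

λ = v/f = 0.82·c / 1.5 GHz = 0.164 m
βl = 2π·l/λ = 2π × 0.227 = 81.7°
tan(βl) = 6.82
Z_in = Z_0·(Z_L + jZ_0·tanβl)/(Z_0 + jZ_L·tanβl) = 13.6 − j10.6 Ω
Γ_s = (Z_in − Z_s)/(Z_in + Z_s) = (-36.4 − j10.6)/(63.6 − j10.6), |Γ_s| = 0.588

|Γ| ≈ 0.588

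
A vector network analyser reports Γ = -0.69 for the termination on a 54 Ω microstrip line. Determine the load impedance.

Z_L = Z_0·(1 + Γ)/(1 − Γ) = 54·(0.31)/(1.69)

Z_L ≈ 9.91 Ω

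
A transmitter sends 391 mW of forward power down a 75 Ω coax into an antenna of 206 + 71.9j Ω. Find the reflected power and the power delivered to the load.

|Γ| = |(131 + j71.9)/(281 + j71.9)| = 0.515
|Γ|² = 0.265
P_refl = |Γ|²·P_inc = 104 mW, P_del = (1 − |Γ|²)·P_inc = 287 mW

P_reflected ≈ 104 mW; P_delivered ≈ 287 mW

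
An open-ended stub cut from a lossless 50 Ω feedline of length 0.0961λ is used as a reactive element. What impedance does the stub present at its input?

Z_in ≈ −j72.5 Ω

βl = 2π × 0.0961 = 34.6°
tan(βl) = 0.69
For an open-ended stub, Z_in = −jZ_0·cot(βl) = −jZ_0/tan(βl)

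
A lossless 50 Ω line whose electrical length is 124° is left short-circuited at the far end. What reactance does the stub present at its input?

X_in ≈ -74.1 Ω (capacitive)

tan(βl) = -1.48
For a short-circuited stub, Z_in = jZ_0·tan(βl)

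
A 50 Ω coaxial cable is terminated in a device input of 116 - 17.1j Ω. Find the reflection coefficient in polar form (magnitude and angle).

Γ ≈ 0.409 ∠ -8.64°

Γ = (Z_L − Z_0)/(Z_L + Z_0) = (66 − j17.1)/(166 − j17.1)
|Γ| = 68.2/167 = 0.409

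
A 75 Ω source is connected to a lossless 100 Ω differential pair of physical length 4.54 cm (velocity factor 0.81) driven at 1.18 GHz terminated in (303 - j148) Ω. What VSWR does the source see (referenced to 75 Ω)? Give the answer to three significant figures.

λ = v/f = 0.81·c / 1.18 GHz = 0.206 m
βl = 2π·l/λ = 2π × 0.22 = 79.4°
tan(βl) = 5.33
Z_in = Z_0·(Z_L + jZ_0·tanβl)/(Z_0 + jZ_L·tanβl) = 26.2 − j4.34 Ω
Γ_s = (Z_in − Z_s)/(Z_in + Z_s) = (-48.8 − j4.34)/(101 − j4.34), |Γ_s| = 0.483
VSWR = (1 + |Γ_s|)/(1 − |Γ_s|)

VSWR ≈ 2.87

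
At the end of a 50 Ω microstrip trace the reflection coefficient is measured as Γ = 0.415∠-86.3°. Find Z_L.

Z_L = Z_0·(1 + Γ)/(1 − Γ) = 50·(1.03 − j0.414)/(0.973 + j0.414)

Z_L ≈ 37 − j37 Ω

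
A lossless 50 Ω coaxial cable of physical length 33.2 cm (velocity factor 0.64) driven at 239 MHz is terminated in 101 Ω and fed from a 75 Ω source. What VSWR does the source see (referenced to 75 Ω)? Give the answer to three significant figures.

VSWR ≈ 1.91

λ = v/f = 0.64·c / 239 MHz = 0.803 m
βl = 2π·l/λ = 2π × 0.413 = 149°
tan(βl) = -0.606
Z_in = Z_0·(Z_L + jZ_0·tanβl)/(Z_0 + jZ_L·tanβl) = 55.3 + j37.4 Ω
Γ_s = (Z_in − Z_s)/(Z_in + Z_s) = (-19.7 + j37.4)/(130 + j37.4), |Γ_s| = 0.312
VSWR = (1 + |Γ_s|)/(1 − |Γ_s|)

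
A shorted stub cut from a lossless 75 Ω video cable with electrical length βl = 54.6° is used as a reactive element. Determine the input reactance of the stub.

tan(βl) = 1.41
For a shorted stub, Z_in = jZ_0·tan(βl)

X_in ≈ 106 Ω (inductive)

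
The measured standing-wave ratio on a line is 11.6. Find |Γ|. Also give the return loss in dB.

|Γ| = (S − 1)/(S + 1) = (11.6 − 1)/(11.6 + 1) = 10.6/12.6
RL = −20·log₁₀|Γ| = −20·log₁₀(0.841)

|Γ| ≈ 0.841; return loss ≈ 1.5 dB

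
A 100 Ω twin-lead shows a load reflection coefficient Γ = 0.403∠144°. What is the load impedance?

Z_L ≈ 46.2 + j26.1 Ω

Z_L = Z_0·(1 + Γ)/(1 − Γ) = 100·(0.674 + j0.237)/(1.33 − j0.237)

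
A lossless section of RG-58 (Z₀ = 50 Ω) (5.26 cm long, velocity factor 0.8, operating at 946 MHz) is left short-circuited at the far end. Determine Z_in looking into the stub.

λ = v/f = 0.8·c / 946 MHz = 0.254 m
βl = 2π·l/λ = 2π × 0.207 = 74.6°
tan(βl) = 3.64
For a short-circuited stub, Z_in = jZ_0·tan(βl)

Z_in ≈ +j182 Ω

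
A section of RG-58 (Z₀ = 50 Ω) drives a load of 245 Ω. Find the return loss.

Γ = (245 − 50)/(245 + 50) = 0.661
RL = −20·log₁₀|Γ| = −20·log₁₀(0.661)

RL ≈ 3.6 dB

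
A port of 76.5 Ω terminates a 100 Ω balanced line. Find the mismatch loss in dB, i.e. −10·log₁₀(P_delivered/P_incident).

Γ = (76.5 − 100)/(76.5 + 100) = -0.133
|Γ|² = 0.0177, so P_del/P_inc = 1 − |Γ|² = 0.982
ML = −10·log₁₀(1 − |Γ|²)

mismatch loss ≈ 0.0777 dB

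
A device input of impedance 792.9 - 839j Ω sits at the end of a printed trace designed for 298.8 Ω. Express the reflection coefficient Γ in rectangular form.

Γ ≈ 0.656 − j0.264

Γ = (Z_L − Z_0)/(Z_L + Z_0) = (494.1 − j839)/(1092 − j839)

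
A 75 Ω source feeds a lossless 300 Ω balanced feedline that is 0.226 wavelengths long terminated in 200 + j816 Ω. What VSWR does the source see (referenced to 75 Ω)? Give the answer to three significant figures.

VSWR ≈ 14.3

βl = 2π × 0.226 = 81.4°
tan(βl) = 6.58
Z_in = Z_0·(Z_L + jZ_0·tanβl)/(Z_0 + jZ_L·tanβl) = 29.1 − j158 Ω
Γ_s = (Z_in − Z_s)/(Z_in + Z_s) = (-45.9 − j158)/(104 − j158), |Γ_s| = 0.869
VSWR = (1 + |Γ_s|)/(1 − |Γ_s|)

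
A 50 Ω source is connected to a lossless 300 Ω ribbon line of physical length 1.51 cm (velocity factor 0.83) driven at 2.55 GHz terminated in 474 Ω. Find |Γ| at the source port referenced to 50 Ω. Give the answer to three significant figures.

λ = v/f = 0.83·c / 2.55 GHz = 0.0976 m
βl = 2π·l/λ = 2π × 0.155 = 55.7°
tan(βl) = 1.46
Z_in = Z_0·(Z_L + jZ_0·tanβl)/(Z_0 + jZ_L·tanβl) = 235 − j103 Ω
Γ_s = (Z_in − Z_s)/(Z_in + Z_s) = (185 − j103)/(285 − j103), |Γ_s| = 0.699

|Γ| ≈ 0.699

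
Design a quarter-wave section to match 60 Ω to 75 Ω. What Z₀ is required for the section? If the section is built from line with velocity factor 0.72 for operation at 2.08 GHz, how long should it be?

Z_qwt ≈ 67.1 Ω; length ≈ 2.6 cm

Z_qwt = √(Z_0·R_L) = √(75 × 60) = √4500
λ = 0.72·c/f = 0.104 m, so l = λ/4 = 0.026 m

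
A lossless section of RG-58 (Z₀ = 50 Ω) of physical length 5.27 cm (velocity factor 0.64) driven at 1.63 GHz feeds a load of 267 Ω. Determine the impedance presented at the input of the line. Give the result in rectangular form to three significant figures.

λ = v/f = 0.64·c / 1.63 GHz = 0.118 m
βl = 2π·l/λ = 2π × 0.447 = 161°
tan(βl) = tan(161°) = -0.343
Z_in = Z_0·(Z_L + jZ_0·tanβl)/(Z_0 + jZ_L·tanβl)
     = 50·(267 − j17.2)/(50 − j91.6)

Z_in ≈ 68.5 + j108 Ω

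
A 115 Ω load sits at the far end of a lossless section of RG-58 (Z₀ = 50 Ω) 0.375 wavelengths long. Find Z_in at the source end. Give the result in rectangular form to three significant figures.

Z_in ≈ 36.6 + j34.1 Ω

βl = 2π × 0.375 = 135°
tan(βl) = tan(135°) = -1
Z_in = Z_0·(Z_L + jZ_0·tanβl)/(Z_0 + jZ_L·tanβl)
     = 50·(115 − j50)/(50 − j115)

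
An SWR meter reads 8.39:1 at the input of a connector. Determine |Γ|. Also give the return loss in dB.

|Γ| = (S − 1)/(S + 1) = (8.39 − 1)/(8.39 + 1) = 7.39/9.39
RL = −20·log₁₀|Γ| = −20·log₁₀(0.787)

|Γ| ≈ 0.787; return loss ≈ 2.08 dB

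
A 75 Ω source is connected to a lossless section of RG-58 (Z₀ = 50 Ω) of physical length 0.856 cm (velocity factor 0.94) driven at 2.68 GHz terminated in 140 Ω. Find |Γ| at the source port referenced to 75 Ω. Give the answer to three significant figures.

λ = v/f = 0.94·c / 2.68 GHz = 0.105 m
βl = 2π·l/λ = 2π × 0.0814 = 29.3°
tan(βl) = 0.561
Z_in = Z_0·(Z_L + jZ_0·tanβl)/(Z_0 + jZ_L·tanβl) = 53.1 − j55.3 Ω
Γ_s = (Z_in − Z_s)/(Z_in + Z_s) = (-21.9 − j55.3)/(128 − j55.3), |Γ_s| = 0.427

|Γ| ≈ 0.427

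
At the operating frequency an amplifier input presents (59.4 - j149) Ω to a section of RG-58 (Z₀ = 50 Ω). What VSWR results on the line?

VSWR ≈ 9.4

Γ = (Z_L − Z_0)/(Z_L + Z_0) = (9.4 − j149)/(109.4 − j149)
|Γ| = 149/185 = 0.808
VSWR = (1 + |Γ|)/(1 − |Γ|) = 1.81/0.192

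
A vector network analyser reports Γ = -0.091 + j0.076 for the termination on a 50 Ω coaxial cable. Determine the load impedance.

Z_L = Z_0·(1 + Γ)/(1 − Γ) = 50·(0.909 + j0.076)/(1.09 − j0.076)

Z_L ≈ 41.2 + j6.35 Ω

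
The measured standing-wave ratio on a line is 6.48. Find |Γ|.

|Γ| ≈ 0.733

|Γ| = (S − 1)/(S + 1) = (6.48 − 1)/(6.48 + 1) = 5.48/7.48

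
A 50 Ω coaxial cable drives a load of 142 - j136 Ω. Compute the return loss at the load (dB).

RL ≈ 3.12 dB

Γ = (92 − j136)/(192 − j136), |Γ| = 0.698
RL = −20·log₁₀|Γ| = −20·log₁₀(0.698)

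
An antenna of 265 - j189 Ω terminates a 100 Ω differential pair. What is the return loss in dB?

RL ≈ 4.29 dB

Γ = (165 − j189)/(365 − j189), |Γ| = 0.61
RL = −20·log₁₀|Γ| = −20·log₁₀(0.61)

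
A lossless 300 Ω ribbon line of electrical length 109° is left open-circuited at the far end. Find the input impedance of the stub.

tan(βl) = -2.9
For an open-circuited stub, Z_in = −jZ_0·cot(βl) = −jZ_0/tan(βl)

Z_in ≈ +j103 Ω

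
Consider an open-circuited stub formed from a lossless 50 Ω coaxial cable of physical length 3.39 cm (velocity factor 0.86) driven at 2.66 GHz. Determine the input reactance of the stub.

X_in ≈ 36.1 Ω (inductive)

λ = v/f = 0.86·c / 2.66 GHz = 0.097 m
βl = 2π·l/λ = 2π × 0.35 = 126°
tan(βl) = -1.39
For an open-circuited stub, Z_in = −jZ_0·cot(βl) = −jZ_0/tan(βl)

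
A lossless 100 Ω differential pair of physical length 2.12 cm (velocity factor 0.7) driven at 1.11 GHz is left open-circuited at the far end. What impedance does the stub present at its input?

λ = v/f = 0.7·c / 1.11 GHz = 0.189 m
βl = 2π·l/λ = 2π × 0.112 = 40.3°
tan(βl) = 0.849
For an open-circuited stub, Z_in = −jZ_0·cot(βl) = −jZ_0/tan(βl)

Z_in ≈ −j118 Ω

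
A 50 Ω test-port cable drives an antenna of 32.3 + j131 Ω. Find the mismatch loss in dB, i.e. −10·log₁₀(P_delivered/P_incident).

mismatch loss ≈ 5.69 dB

Γ = (-17.7 + j131)/(82.3 + j131), |Γ| = 0.854
|Γ|² = 0.73, so P_del/P_inc = 1 − |Γ|² = 0.27
ML = −10·log₁₀(1 − |Γ|²)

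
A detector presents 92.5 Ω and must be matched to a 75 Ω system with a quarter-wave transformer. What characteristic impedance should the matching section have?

Z_qwt ≈ 83.3 Ω

Z_qwt = √(Z_0·R_L) = √(75 × 92.5) = √6938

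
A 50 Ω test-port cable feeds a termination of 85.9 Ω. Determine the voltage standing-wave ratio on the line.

VSWR ≈ 1.72

For a purely resistive load, VSWR = R_L/Z_0 or Z_0/R_L (whichever > 1) = 85.9/50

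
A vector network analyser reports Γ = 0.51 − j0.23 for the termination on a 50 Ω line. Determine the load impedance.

Z_L ≈ 117 − j78.5 Ω

Z_L = Z_0·(1 + Γ)/(1 − Γ) = 50·(1.51 − j0.23)/(0.49 + j0.23)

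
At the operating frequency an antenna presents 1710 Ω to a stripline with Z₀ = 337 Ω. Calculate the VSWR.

VSWR ≈ 5.07

Γ = (1710 − 337)/(1710 + 337) = 0.671
VSWR = (1 + 0.671)/(1 − 0.671)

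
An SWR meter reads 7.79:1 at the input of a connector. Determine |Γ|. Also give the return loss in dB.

|Γ| ≈ 0.772; return loss ≈ 2.24 dB

|Γ| = (S − 1)/(S + 1) = (7.79 − 1)/(7.79 + 1) = 6.79/8.79
RL = −20·log₁₀|Γ| = −20·log₁₀(0.772)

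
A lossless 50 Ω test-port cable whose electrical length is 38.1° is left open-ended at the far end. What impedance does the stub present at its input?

Z_in ≈ −j63.8 Ω

tan(βl) = 0.784
For an open-ended stub, Z_in = −jZ_0·cot(βl) = −jZ_0/tan(βl)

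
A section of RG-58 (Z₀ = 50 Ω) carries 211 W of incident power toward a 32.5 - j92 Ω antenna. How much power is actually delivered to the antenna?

P_delivered ≈ 89.8 W

|Γ| = |(-17.5 − j92)/(82.5 − j92)| = 0.758
|Γ|² = 0.574
P_refl = |Γ|²·P_inc = 121 W, P_del = (1 − |Γ|²)·P_inc = 89.8 W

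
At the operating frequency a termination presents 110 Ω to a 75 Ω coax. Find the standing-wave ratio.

Γ = (110 − 75)/(110 + 75) = 0.189
VSWR = (1 + 0.189)/(1 − 0.189)

VSWR ≈ 1.47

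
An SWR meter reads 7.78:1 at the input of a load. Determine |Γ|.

|Γ| ≈ 0.772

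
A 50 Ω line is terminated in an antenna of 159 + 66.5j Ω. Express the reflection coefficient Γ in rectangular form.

Γ = (Z_L − Z_0)/(Z_L + Z_0) = (109 + j66.5)/(209 + j66.5)

Γ ≈ 0.566 + j0.138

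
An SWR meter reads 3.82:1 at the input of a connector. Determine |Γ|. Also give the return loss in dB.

|Γ| = (S − 1)/(S + 1) = (3.82 − 1)/(3.82 + 1) = 2.82/4.82
RL = −20·log₁₀|Γ| = −20·log₁₀(0.585)

|Γ| ≈ 0.585; return loss ≈ 4.66 dB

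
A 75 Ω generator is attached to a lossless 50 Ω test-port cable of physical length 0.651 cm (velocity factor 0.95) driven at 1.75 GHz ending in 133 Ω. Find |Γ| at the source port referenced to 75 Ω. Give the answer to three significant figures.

λ = v/f = 0.95·c / 1.75 GHz = 0.163 m
βl = 2π·l/λ = 2π × 0.04 = 14.4°
tan(βl) = 0.257
Z_in = Z_0·(Z_L + jZ_0·tanβl)/(Z_0 + jZ_L·tanβl) = 96.7 − j53.2 Ω
Γ_s = (Z_in − Z_s)/(Z_in + Z_s) = (21.7 − j53.2)/(172 − j53.2), |Γ_s| = 0.32

|Γ| ≈ 0.32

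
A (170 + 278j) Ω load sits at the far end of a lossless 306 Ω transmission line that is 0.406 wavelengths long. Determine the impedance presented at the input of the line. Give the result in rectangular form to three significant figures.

βl = 2π × 0.406 = 146°
tan(βl) = tan(146°) = -0.67
Z_in = Z_0·(Z_L + jZ_0·tanβl)/(Z_0 + jZ_L·tanβl)
     = 306·(170 + j72.8)/(492 − j114)

Z_in ≈ 90.3 + j66.2 Ω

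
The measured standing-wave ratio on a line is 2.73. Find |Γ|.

|Γ| ≈ 0.464

|Γ| = (S − 1)/(S + 1) = (2.73 − 1)/(2.73 + 1) = 1.73/3.73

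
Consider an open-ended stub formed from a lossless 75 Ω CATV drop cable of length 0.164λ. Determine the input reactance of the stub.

βl = 2π × 0.164 = 59°
tan(βl) = 1.67
For an open-ended stub, Z_in = −jZ_0·cot(βl) = −jZ_0/tan(βl)

X_in ≈ -45 Ω (capacitive)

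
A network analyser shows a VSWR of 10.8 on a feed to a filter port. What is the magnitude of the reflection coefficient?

|Γ| ≈ 0.831

|Γ| = (S − 1)/(S + 1) = (10.8 − 1)/(10.8 + 1) = 9.8/11.8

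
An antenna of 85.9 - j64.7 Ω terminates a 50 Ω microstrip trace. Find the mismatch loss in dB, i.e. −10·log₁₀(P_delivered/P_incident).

mismatch loss ≈ 1.2 dB

Γ = (35.9 − j64.7)/(135.9 − j64.7), |Γ| = 0.492
|Γ|² = 0.242, so P_del/P_inc = 1 − |Γ|² = 0.758
ML = −10·log₁₀(1 − |Γ|²)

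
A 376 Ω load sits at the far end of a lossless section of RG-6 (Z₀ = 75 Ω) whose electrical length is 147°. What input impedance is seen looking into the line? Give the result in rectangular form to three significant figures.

tan(βl) = tan(147°) = -0.649
Z_in = Z_0·(Z_L + jZ_0·tanβl)/(Z_0 + jZ_L·tanβl)
     = 75·(376 − j48.7)/(75 − j244)

Z_in ≈ 46.1 + j101 Ω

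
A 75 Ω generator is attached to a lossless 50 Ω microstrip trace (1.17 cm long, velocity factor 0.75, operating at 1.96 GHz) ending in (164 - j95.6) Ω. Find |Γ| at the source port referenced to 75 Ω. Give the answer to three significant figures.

λ = v/f = 0.75·c / 1.96 GHz = 0.115 m
βl = 2π·l/λ = 2π × 0.102 = 36.7°
tan(βl) = 0.745
Z_in = Z_0·(Z_L + jZ_0·tanβl)/(Z_0 + jZ_L·tanβl) = 21.5 − j45.8 Ω
Γ_s = (Z_in − Z_s)/(Z_in + Z_s) = (-53.5 − j45.8)/(96.5 − j45.8), |Γ_s| = 0.659

|Γ| ≈ 0.659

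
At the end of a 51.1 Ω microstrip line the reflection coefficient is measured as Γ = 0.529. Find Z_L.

Z_L ≈ 166 Ω

Z_L = Z_0·(1 + Γ)/(1 − Γ) = 51.1·(1.53)/(0.471)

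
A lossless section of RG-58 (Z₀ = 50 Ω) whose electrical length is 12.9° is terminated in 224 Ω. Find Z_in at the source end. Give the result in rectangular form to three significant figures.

Z_in ≈ 115 − j106 Ω

tan(βl) = tan(12.9°) = 0.229
Z_in = Z_0·(Z_L + jZ_0·tanβl)/(Z_0 + jZ_L·tanβl)
     = 50·(224 + j11.5)/(50 + j51.3)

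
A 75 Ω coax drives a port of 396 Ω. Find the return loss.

RL ≈ 3.33 dB

Γ = (396 − 75)/(396 + 75) = 0.682
RL = −20·log₁₀|Γ| = −20·log₁₀(0.682)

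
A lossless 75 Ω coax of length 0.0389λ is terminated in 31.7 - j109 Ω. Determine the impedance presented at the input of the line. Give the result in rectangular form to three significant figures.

βl = 2π × 0.0389 = 14°
tan(βl) = tan(14°) = 0.249
Z_in = Z_0·(Z_L + jZ_0·tanβl)/(Z_0 + jZ_L·tanβl)
     = 75·(31.7 − j90.3)/(102 + j7.91)

Z_in ≈ 18 − j67.7 Ω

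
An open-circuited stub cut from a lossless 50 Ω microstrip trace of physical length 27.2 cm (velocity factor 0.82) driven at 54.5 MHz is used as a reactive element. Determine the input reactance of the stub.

λ = v/f = 0.82·c / 54.5 MHz = 4.51 m
βl = 2π·l/λ = 2π × 0.0603 = 21.7°
tan(βl) = 0.398
For an open-circuited stub, Z_in = −jZ_0·cot(βl) = −jZ_0/tan(βl)

X_in ≈ -126 Ω (capacitive)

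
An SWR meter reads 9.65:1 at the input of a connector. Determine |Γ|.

|Γ| ≈ 0.812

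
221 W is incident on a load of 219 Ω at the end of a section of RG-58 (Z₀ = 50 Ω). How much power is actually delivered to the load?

P_delivered ≈ 134 W

Γ = (219 − 50)/(219 + 50) = 0.628
|Γ|² = 0.395
P_refl = |Γ|²·P_inc = 87.2 W, P_del = (1 − |Γ|²)·P_inc = 134 W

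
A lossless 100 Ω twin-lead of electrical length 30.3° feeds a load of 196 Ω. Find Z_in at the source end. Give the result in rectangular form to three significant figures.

Z_in ≈ 114 − j71.8 Ω

tan(βl) = tan(30.3°) = 0.584
Z_in = Z_0·(Z_L + jZ_0·tanβl)/(Z_0 + jZ_L·tanβl)
     = 100·(196 + j58.4)/(100 + j115)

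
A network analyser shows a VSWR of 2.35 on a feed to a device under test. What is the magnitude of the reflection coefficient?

|Γ| ≈ 0.403

|Γ| = (S − 1)/(S + 1) = (2.35 − 1)/(2.35 + 1) = 1.35/3.35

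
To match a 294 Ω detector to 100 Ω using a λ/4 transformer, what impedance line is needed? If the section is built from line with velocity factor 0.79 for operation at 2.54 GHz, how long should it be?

Z_qwt ≈ 171 Ω; length ≈ 2.33 cm

Z_qwt = √(Z_0·R_L) = √(100 × 294) = √29400
λ = 0.79·c/f = 0.0933 m, so l = λ/4 = 0.0233 m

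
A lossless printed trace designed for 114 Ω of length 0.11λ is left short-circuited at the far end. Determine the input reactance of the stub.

X_in ≈ 94.3 Ω (inductive)

βl = 2π × 0.11 = 39.6°
tan(βl) = 0.827
For a short-circuited stub, Z_in = jZ_0·tan(βl)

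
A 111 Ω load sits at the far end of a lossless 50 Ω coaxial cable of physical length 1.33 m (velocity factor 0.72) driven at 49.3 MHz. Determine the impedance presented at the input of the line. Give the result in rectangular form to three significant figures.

λ = v/f = 0.72·c / 49.3 MHz = 4.38 m
βl = 2π·l/λ = 2π × 0.304 = 109°
tan(βl) = tan(109°) = -2.86
Z_in = Z_0·(Z_L + jZ_0·tanβl)/(Z_0 + jZ_L·tanβl)
     = 50·(111 − j143)/(50 − j317)

Z_in ≈ 24.7 + j13.6 Ω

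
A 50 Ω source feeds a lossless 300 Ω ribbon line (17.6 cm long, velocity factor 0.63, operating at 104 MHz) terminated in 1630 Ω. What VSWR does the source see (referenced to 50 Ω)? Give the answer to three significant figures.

λ = v/f = 0.63·c / 104 MHz = 1.82 m
βl = 2π·l/λ = 2π × 0.0968 = 34.9°
tan(βl) = 0.697
Z_in = Z_0·(Z_L + jZ_0·tanβl)/(Z_0 + jZ_L·tanβl) = 158 − j389 Ω
Γ_s = (Z_in − Z_s)/(Z_in + Z_s) = (108 − j389)/(208 − j389), |Γ_s| = 0.915
VSWR = (1 + |Γ_s|)/(1 − |Γ_s|)

VSWR ≈ 22.6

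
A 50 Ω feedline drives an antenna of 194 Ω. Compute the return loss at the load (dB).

RL ≈ 4.58 dB

Γ = (194 − 50)/(194 + 50) = 0.59
RL = −20·log₁₀|Γ| = −20·log₁₀(0.59)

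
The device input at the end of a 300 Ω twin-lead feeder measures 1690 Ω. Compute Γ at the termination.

Γ = (Z_L − Z_0)/(Z_L + Z_0) = (1690 − 300)/(1690 + 300) = 1390/1990

Γ = 0.698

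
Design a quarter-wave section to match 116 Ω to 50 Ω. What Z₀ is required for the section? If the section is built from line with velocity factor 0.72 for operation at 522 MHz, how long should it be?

Z_qwt ≈ 76.2 Ω; length ≈ 10.3 cm

Z_qwt = √(Z_0·R_L) = √(50 × 116) = √5800
λ = 0.72·c/f = 0.414 m, so l = λ/4 = 0.103 m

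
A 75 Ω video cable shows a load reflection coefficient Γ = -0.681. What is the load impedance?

Z_L ≈ 14.2 Ω

Z_L = Z_0·(1 + Γ)/(1 − Γ) = 75·(0.319)/(1.68)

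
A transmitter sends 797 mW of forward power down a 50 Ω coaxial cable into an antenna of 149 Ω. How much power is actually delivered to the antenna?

P_delivered ≈ 600 mW

Γ = (149 − 50)/(149 + 50) = 0.497
|Γ|² = 0.247
P_refl = |Γ|²·P_inc = 197 mW, P_del = (1 − |Γ|²)·P_inc = 600 mW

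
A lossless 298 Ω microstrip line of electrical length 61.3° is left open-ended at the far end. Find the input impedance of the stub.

Z_in ≈ −j163 Ω

tan(βl) = 1.83
For an open-ended stub, Z_in = −jZ_0·cot(βl) = −jZ_0/tan(βl)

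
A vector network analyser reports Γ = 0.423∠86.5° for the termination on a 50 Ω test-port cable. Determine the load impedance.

Z_L ≈ 36.4 + j37.5 Ω

Z_L = Z_0·(1 + Γ)/(1 − Γ) = 50·(1.03 + j0.422)/(0.974 − j0.422)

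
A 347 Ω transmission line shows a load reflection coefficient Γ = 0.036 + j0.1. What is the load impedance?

Z_L ≈ 365 + j73.9 Ω

Z_L = Z_0·(1 + Γ)/(1 − Γ) = 347·(1.04 + j0.1)/(0.964 − j0.1)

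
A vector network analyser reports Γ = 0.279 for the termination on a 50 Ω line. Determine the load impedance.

Z_L ≈ 88.7 Ω

Z_L = Z_0·(1 + Γ)/(1 − Γ) = 50·(1.28)/(0.721)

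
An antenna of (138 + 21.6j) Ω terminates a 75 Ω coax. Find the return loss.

RL ≈ 10.1 dB

Γ = (63 + j21.6)/(213 + j21.6), |Γ| = 0.311
RL = −20·log₁₀|Γ| = −20·log₁₀(0.311)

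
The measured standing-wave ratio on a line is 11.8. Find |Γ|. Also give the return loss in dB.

|Γ| ≈ 0.844; return loss ≈ 1.48 dB

|Γ| = (S − 1)/(S + 1) = (11.8 − 1)/(11.8 + 1) = 10.8/12.8
RL = −20·log₁₀|Γ| = −20·log₁₀(0.844)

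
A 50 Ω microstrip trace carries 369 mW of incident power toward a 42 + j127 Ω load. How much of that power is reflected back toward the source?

|Γ| = |(-8 + j127)/(92 + j127)| = 0.811
|Γ|² = 0.658
P_refl = |Γ|²·P_inc = 243 mW, P_del = (1 − |Γ|²)·P_inc = 126 mW

P_reflected ≈ 243 mW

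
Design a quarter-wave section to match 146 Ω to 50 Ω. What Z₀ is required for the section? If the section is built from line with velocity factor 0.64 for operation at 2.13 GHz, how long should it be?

Z_qwt ≈ 85.4 Ω; length ≈ 2.25 cm

Z_qwt = √(Z_0·R_L) = √(50 × 146) = √7300
λ = 0.64·c/f = 0.0901 m, so l = λ/4 = 0.0225 m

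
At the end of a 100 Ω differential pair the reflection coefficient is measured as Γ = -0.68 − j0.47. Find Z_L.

Z_L ≈ 10.4 − j30.9 Ω

Z_L = Z_0·(1 + Γ)/(1 − Γ) = 100·(0.32 − j0.47)/(1.68 + j0.47)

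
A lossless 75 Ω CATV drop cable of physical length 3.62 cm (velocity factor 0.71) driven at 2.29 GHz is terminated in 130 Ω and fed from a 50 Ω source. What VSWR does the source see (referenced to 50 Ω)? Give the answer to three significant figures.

VSWR ≈ 2.12

λ = v/f = 0.71·c / 2.29 GHz = 0.093 m
βl = 2π·l/λ = 2π × 0.389 = 140°
tan(βl) = -0.836
Z_in = Z_0·(Z_L + jZ_0·tanβl)/(Z_0 + jZ_L·tanβl) = 71.3 + j40.5 Ω
Γ_s = (Z_in − Z_s)/(Z_in + Z_s) = (21.3 + j40.5)/(121 + j40.5), |Γ_s| = 0.358
VSWR = (1 + |Γ_s|)/(1 − |Γ_s|)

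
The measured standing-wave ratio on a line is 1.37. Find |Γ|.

|Γ| = (S − 1)/(S + 1) = (1.37 − 1)/(1.37 + 1) = 0.37/2.37

|Γ| ≈ 0.156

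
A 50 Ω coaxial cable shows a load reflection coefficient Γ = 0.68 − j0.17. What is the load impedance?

Z_L = Z_0·(1 + Γ)/(1 − Γ) = 50·(1.68 − j0.17)/(0.32 + j0.17)

Z_L ≈ 194 − j129 Ω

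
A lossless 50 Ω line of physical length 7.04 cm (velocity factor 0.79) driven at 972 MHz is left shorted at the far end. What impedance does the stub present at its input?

λ = v/f = 0.79·c / 972 MHz = 0.244 m
βl = 2π·l/λ = 2π × 0.289 = 104°
tan(βl) = -4.03
For a shorted stub, Z_in = jZ_0·tan(βl)

Z_in ≈ −j201 Ω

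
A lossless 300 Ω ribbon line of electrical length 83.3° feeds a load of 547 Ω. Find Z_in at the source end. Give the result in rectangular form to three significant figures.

Z_in ≈ 166 − j24.5 Ω

tan(βl) = tan(83.3°) = 8.51
Z_in = Z_0·(Z_L + jZ_0·tanβl)/(Z_0 + jZ_L·tanβl)
     = 300·(547 + j2550)/(300 + j4660)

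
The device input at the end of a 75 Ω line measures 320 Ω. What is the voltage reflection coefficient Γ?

Γ = (Z_L − Z_0)/(Z_L + Z_0) = (320 − 75)/(320 + 75) = 245/395

Γ = 0.62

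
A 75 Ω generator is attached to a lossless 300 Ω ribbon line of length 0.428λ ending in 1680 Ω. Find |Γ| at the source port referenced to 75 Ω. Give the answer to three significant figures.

|Γ| ≈ 0.897

βl = 2π × 0.428 = 154°
tan(βl) = -0.486
Z_in = Z_0·(Z_L + jZ_0·tanβl)/(Z_0 + jZ_L·tanβl) = 247 + j527 Ω
Γ_s = (Z_in − Z_s)/(Z_in + Z_s) = (172 + j527)/(322 + j527), |Γ_s| = 0.897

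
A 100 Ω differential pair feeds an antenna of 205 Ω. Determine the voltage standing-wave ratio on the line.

VSWR ≈ 2.05

Γ = (205 − 100)/(205 + 100) = 0.344
VSWR = (1 + 0.344)/(1 − 0.344)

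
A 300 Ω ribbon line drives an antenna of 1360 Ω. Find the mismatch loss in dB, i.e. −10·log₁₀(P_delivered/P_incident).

Γ = (1360 − 300)/(1360 + 300) = 0.639
|Γ|² = 0.408, so P_del/P_inc = 1 − |Γ|² = 0.592
ML = −10·log₁₀(1 − |Γ|²)

mismatch loss ≈ 2.27 dB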